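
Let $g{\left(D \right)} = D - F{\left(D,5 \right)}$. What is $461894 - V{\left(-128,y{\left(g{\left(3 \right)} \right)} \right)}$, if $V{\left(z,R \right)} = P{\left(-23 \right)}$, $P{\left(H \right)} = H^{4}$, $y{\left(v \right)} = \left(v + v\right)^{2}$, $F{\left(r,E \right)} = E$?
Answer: $182053$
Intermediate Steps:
$g{\left(D \right)} = -5 + D$ ($g{\left(D \right)} = D - 5 = -5 + D$)
$y{\left(v \right)} = 4 v^{2}$ ($y{\left(v \right)} = \left(2 v\right)^{2} = 4 v^{2}$)
$V{\left(z,R \right)} = 279841$ ($V{\left(z,R \right)} = \left(-23\right)^{4} = 279841$)
$461894 - V{\left(-128,y{\left(g{\left(3 \right)} \right)} \right)} = 461894 - 279841 = 182053$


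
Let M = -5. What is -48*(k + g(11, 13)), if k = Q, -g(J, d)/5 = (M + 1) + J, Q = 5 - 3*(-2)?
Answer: 1152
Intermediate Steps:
Q = 11 (Q = 5 + 6 = 11)
g(J, d) = 20 - 5*J (g(J, d) = -5*((-5 + 1) + J) = -5*(-4 + J) = 20 - 5*J)
k = 11
-48*(k + g(11, 13)) = -48*(11 + (20 - 5*11)) = -48*(11 + (20 - 55)) = -48*(11 - 35) = -48*(-24) = 1152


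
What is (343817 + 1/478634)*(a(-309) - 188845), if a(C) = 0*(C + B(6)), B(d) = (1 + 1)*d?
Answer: -31076806441604255/478634 ≈ -6.4928e+10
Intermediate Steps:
B(d) = 2*d
a(C) = 0 (a(C) = 0*(C + 2*6) = 0*(C + 12) = 0*(12 + C) = 0)
(343817 + 1/478634)*(a(-309) - 188845) = (343817 + 1/478634)*(0 - 188845) = (343817 + 1/478634)*(-188845) = (164562505979/478634)*(-188845) = -31076806441604255/478634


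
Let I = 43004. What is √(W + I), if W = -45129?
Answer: 5*I*√85 ≈ 46.098*I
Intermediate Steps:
√(W + I) = √(-45129 + 43004) = √(-2125) = 5*I*√85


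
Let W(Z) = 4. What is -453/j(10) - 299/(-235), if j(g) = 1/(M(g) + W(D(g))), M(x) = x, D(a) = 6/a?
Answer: -1490071/235 ≈ -6340.7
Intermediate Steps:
j(g) = 1/(4 + g) (j(g) = 1/(g + 4) = 1/(4 + g))
-453/j(10) - 299/(-235) = -453/(1/(4 + 10)) - 299/(-235) = -453/(1/14) - 299*(-1/235) = -453/1/14 + 299/235 = -453*14 + 299/235 = -6342 + 299/235 = -1490071/235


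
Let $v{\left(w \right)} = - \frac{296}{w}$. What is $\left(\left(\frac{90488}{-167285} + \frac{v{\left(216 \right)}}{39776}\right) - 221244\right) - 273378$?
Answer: $- \frac{88861937053557161}{179656060320} \approx -4.9462 \cdot 10^{5}$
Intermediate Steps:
$\left(\left(\frac{90488}{-167285} + \frac{v{\left(216 \right)}}{39776}\right) - 221244\right) - 273378 = \left(\left(\frac{90488}{-167285} + \frac{\left(-296\right) \frac{1}{216}}{39776}\right) - 221244\right) - 273378 = \left(\left(90488 \left(- \frac{1}{167285}\right) + \left(-296\right) \frac{1}{216} \cdot \frac{1}{39776}\right) - 221244\right) - 273378 = \left(\left(- \frac{90488}{167285} - \frac{37}{1073952}\right) - 221244\right) - 273378 = \left(- \frac{97185958121}{179656060320} - 221244\right) - 273378 = - \frac{39747922595396201}{179656060320} - 273378 = - \frac{88861937053557161}{179656060320}$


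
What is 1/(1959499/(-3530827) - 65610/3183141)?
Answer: -3746373395869/2156339721943 ≈ -1.7374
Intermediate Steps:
1/(1959499/(-3530827) - 65610/3183141) = 1/(1959499*(-1/3530827) - 65610*1/3183141) = 1/(-1959499/3530827 - 21870/1061047) = 1/(-2156339721943/3746373395869) = -3746373395869/2156339721943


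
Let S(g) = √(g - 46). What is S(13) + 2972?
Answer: 2972 + I*√33 ≈ 2972.0 + 5.7446*I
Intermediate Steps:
S(g) = √(-46 + g)
S(13) + 2972 = √(-46 + 13) + 2972 = √(-33) + 2972 = I*√33 + 2972 = 2972 + I*√33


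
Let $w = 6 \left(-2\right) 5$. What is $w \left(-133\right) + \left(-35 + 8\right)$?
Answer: $7953$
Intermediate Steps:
$w = -60$ ($w = \left(-12\right) 5 = -60$)
$w \left(-133\right) + \left(-35 + 8\right) = \left(-60\right) \left(-133\right) + \left(-35 + 8\right) = 7980 - 27 = 7953$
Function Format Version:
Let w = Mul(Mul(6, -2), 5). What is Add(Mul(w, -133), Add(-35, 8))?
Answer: 7953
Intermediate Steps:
w = -60 (w = Mul(-12, 5) = -60)
Add(Mul(w, -133), Add(-35, 8)) = Add(Mul(-60, -133), Add(-35, 8)) = Add(7980, -27) = 7953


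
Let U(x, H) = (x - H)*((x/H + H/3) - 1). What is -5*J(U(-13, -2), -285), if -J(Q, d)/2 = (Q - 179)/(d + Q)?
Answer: 13930/2029 ≈ 6.8654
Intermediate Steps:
U(x, H) = (x - H)*(-1 + H/3 + x/H) (U(x, H) = (x - H)*((x/H + H*(⅓)) - 1) = (x - H)*((x/H + H/3) - 1) = (x - H)*((H/3 + x/H) - 1) = (x - H)*(-1 + H/3 + x/H))
J(Q, d) = -2*(-179 + Q)/(Q + d) (J(Q, d) = -2*(Q - 179)/(d + Q) = -2*(-179 + Q)/(Q + d))
-5*J(U(-13, -2), -285) = -10*(179 - (-2 - 2*(-13) - ⅓*(-2)² + (-13)²/(-2) + (⅓)*(-2)*(-13)))/((-2 - 2*(-13) - ⅓*(-2)² + (-13)²/(-2) + (⅓)*(-2)*(-13)) - 285) = -10*(179 - (-2 + 26 - ⅓*4 - ½*169 + 26/3))/((-2 + 26 - ⅓*4 - ½*169 + 26/3) - 285) = -10*(179 - (-2 + 26 - 4/3 - 169/2 + 26/3))/((-2 + 26 - 4/3 - 169/2 + 26/3) - 285) = -10*(179 - 1*(-319/6))/(-319/6 - 285) = -10*(179 + 319/6)/(-2029/6) = -10*(-6)*1393/(2029*6) = -5*(-2786/2029) = 13930/2029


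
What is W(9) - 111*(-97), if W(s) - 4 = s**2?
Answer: 10852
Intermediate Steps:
W(s) = 4 + s**2
W(9) - 111*(-97) = (4 + 9**2) - 111*(-97) = (4 + 81) + 10767 = 85 + 10767 = 10852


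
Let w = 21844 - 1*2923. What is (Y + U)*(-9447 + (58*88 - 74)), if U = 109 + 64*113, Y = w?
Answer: -115999254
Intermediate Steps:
w = 18921 (w = 21844 - 2923 = 18921)
Y = 18921
U = 7341 (U = 109 + 7232 = 7341)
(Y + U)*(-9447 + (58*88 - 74)) = (18921 + 7341)*(-9447 + (58*88 - 74)) = 26262*(-9447 + (5104 - 74)) = 26262*(-9447 + 5030) = 26262*(-4417) = -115999254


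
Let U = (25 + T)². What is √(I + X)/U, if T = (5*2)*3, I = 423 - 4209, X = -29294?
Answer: 2*I*√8270/3025 ≈ 0.060125*I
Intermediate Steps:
I = -3786
T = 30 (T = 10*3 = 30)
U = 3025 (U = (25 + 30)² = 55² = 3025)
√(I + X)/U = √(-3786 - 29294)/3025 = √(-33080)*(1/3025) = (2*I*√8270)*(1/3025) = 2*I*√8270/3025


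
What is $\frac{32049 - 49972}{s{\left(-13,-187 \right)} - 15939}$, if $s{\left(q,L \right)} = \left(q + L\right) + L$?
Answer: $\frac{17923}{16326} \approx 1.0978$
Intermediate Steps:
$s{\left(q,L \right)} = q + 2 L$ ($s{\left(q,L \right)} = \left(L + q\right) + L = q + 2 L$)
$\frac{32049 - 49972}{s{\left(-13,-187 \right)} - 15939} = \frac{32049 - 49972}{\left(-13 + 2 \left(-187\right)\right) - 15939} = - \frac{17923}{\left(-13 - 374\right) - 15939} = - \frac{17923}{-387 - 15939} = - \frac{17923}{-16326} = \left(-17923\right) \left(- \frac{1}{16326}\right) = \frac{17923}{16326}$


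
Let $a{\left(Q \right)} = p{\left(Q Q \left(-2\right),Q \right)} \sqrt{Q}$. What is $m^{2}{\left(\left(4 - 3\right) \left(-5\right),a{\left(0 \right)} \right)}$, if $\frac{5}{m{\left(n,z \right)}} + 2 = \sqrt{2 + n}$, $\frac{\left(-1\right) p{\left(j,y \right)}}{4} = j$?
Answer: $\frac{25}{\left(2 - i \sqrt{3}\right)^{2}} \approx 0.5102 + 3.5348 i$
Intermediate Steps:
$p{\left(j,y \right)} = - 4 j$
$a{\left(Q \right)} = 8 Q^{\frac{5}{2}}$ ($a{\left(Q \right)} = - 4 Q Q \left(-2\right) \sqrt{Q} = - 4 Q^{2} \left(-2\right) \sqrt{Q} = - 4 \left(- 2 Q^{2}\right) \sqrt{Q} = 8 Q^{2} \sqrt{Q} = 8 Q^{\frac{5}{2}}$)
$m{\left(n,z \right)} = \frac{5}{-2 + \sqrt{2 + n}}$
$m^{2}{\left(\left(4 - 3\right) \left(-5\right),a{\left(0 \right)} \right)} = \left(\frac{5}{-2 + \sqrt{2 + \left(4 - 3\right) \left(-5\right)}}\right)^{2} = \left(\frac{5}{-2 + \sqrt{2 + 1 \left(-5\right)}}\right)^{2} = \left(\frac{5}{-2 + \sqrt{2 - 5}}\right)^{2} = \left(\frac{5}{-2 + \sqrt{-3}}\right)^{2} = \left(\frac{5}{-2 + i \sqrt{3}}\right)^{2} = \frac{25}{\left(-2 + i \sqrt{3}\right)^{2}}$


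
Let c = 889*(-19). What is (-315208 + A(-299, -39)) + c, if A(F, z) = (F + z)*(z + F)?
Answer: -217855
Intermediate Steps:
A(F, z) = (F + z)**2 (A(F, z) = (F + z)*(F + z) = (F + z)**2)
c = -16891
(-315208 + A(-299, -39)) + c = (-315208 + (-299 - 39)**2) - 16891 = (-315208 + (-338)**2) - 16891 = (-315208 + 114244) - 16891 = -200964 - 16891 = -217855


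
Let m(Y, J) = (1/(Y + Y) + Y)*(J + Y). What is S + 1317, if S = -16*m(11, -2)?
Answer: -3009/11 ≈ -273.55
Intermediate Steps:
m(Y, J) = (J + Y)*(Y + 1/(2*Y)) (m(Y, J) = (1/(2*Y) + Y)*(J + Y) = (Y + 1/(2*Y))*(J + Y) = (J + Y)*(Y + 1/(2*Y)))
S = -17496/11 (S = -16*(½ + 11² - 2*11 + (½)*(-2)/11) = -16*(½ + 121 - 22 + (½)*(-2)*(1/11)) = -16*(½ + 121 - 22 - 1/11) = -16*2187/22 = -17496/11 ≈ -1590.5)
S + 1317 = -17496/11 + 1317 = -3009/11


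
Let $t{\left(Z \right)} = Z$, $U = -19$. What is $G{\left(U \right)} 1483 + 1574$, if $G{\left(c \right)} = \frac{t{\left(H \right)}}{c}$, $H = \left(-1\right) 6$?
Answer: $\frac{38804}{19} \approx 2042.3$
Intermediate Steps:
$H = -6$
$G{\left(c \right)} = - \frac{6}{c}$
$G{\left(U \right)} 1483 + 1574 = - \frac{6}{-19} \cdot 1483 + 1574 = \left(-6\right) \left(- \frac{1}{19}\right) 1483 + 1574 = \frac{6}{19} \cdot 1483 + 1574 = \frac{8898}{19} + 1574 = \frac{38804}{19}$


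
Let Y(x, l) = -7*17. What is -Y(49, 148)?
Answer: 119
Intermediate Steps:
Y(x, l) = -119
-Y(49, 148) = -1*(-119) = 119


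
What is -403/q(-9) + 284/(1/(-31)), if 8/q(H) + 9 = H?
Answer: -31589/4 ≈ -7897.3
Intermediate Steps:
q(H) = 8/(-9 + H)
-403/q(-9) + 284/(1/(-31)) = -403/(8/(-9 - 9)) + 284/(1/(-31)) = -403/(8/(-18)) + 284/(-1/31) = -403/(8*(-1/18)) + 284*(-31) = -403/(-4/9) - 8804 = -403*(-9/4) - 8804 = 3627/4 - 8804 = -31589/4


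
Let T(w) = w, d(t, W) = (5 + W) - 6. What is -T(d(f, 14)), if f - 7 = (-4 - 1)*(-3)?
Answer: -13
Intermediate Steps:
f = 22 (f = 7 + (-4 - 1)*(-3) = 7 - 5*(-3) = 7 + 15 = 22)
d(t, W) = -1 + W
-T(d(f, 14)) = -(-1 + 14) = -1*13 = -13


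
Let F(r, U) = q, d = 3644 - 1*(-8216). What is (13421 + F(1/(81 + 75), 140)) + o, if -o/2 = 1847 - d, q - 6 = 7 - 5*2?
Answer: 33450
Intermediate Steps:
d = 11860 (d = 3644 + 8216 = 11860)
q = 3 (q = 6 + (7 - 5*2) = 6 + (7 - 10) = 6 - 3 = 3)
F(r, U) = 3
o = 20026 (o = -2*(1847 - 1*11860) = -2*(1847 - 11860) = -2*(-10013) = 20026)
(13421 + F(1/(81 + 75), 140)) + o = (13421 + 3) + 20026 = 13424 + 20026 = 33450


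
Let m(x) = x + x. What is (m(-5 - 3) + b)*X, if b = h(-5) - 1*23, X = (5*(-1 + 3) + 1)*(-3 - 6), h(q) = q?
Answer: 4356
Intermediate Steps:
m(x) = 2*x
X = -99 (X = (5*2 + 1)*(-9) = (10 + 1)*(-9) = 11*(-9) = -99)
b = -28 (b = -5 - 1*23 = -5 - 23 = -28)
(m(-5 - 3) + b)*X = (2*(-5 - 3) - 28)*(-99) = (2*(-8) - 28)*(-99) = (-16 - 28)*(-99) = -44*(-99) = 4356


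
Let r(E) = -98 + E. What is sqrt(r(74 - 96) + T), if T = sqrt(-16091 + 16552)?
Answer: sqrt(-120 + sqrt(461)) ≈ 9.9262*I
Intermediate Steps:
T = sqrt(461) ≈ 21.471
sqrt(r(74 - 96) + T) = sqrt((-98 + (74 - 96)) + sqrt(461)) = sqrt((-98 - 22) + sqrt(461)) = sqrt(-120 + sqrt(461))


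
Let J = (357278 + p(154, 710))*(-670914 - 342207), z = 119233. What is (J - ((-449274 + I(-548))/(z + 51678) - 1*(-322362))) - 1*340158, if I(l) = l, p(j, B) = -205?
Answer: -61828561232168761/170911 ≈ -3.6176e+11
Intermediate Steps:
J = -361758154833 (J = (357278 - 205)*(-670914 - 342207) = 357073*(-1013121) = -361758154833)
(J - ((-449274 + I(-548))/(z + 51678) - 1*(-322362))) - 1*340158 = (-361758154833 - ((-449274 - 548)/(119233 + 51678) - 1*(-322362))) - 1*340158 = (-361758154833 - (-449822/170911 + 322362)) - 340158 = (-361758154833 - 1*55094761960/170911) - 340158 = (-361758154833 - 55094761960/170911) - 340158 = -61828503095424823/170911 - 340158 = -61828561232168761/170911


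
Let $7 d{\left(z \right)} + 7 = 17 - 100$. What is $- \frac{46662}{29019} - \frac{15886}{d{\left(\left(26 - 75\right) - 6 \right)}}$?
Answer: $\frac{537128543}{435285} \approx 1234.0$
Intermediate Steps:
$d{\left(z \right)} = - \frac{90}{7}$ ($d{\left(z \right)} = -1 + \frac{17 - 100}{7} = -1 + \frac{1}{7} \left(-83\right) = -1 - \frac{83}{7} = - \frac{90}{7}$)
$- \frac{46662}{29019} - \frac{15886}{d{\left(\left(26 - 75\right) - 6 \right)}} = - \frac{46662}{29019} - \frac{15886}{- \frac{90}{7}} = \left(-46662\right) \frac{1}{29019} - - \frac{55601}{45} = - \frac{15554}{9673} + \frac{55601}{45} = \frac{537128543}{435285}$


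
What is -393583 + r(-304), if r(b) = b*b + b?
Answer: -301471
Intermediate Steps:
r(b) = b + b² (r(b) = b² + b = b + b²)
-393583 + r(-304) = -393583 - 304*(1 - 304) = -393583 - 304*(-303) = -393583 + 92112 = -301471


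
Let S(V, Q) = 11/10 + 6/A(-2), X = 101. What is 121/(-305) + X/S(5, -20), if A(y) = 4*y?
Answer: 615253/2135 ≈ 288.17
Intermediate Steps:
S(V, Q) = 7/20 (S(V, Q) = 11/10 + 6/((4*(-2))) = 11*(⅒) + 6/(-8) = 11/10 + 6*(-⅛) = 11/10 - ¾ = 7/20)
121/(-305) + X/S(5, -20) = 121/(-305) + 101/(7/20) = 121*(-1/305) + 101*(20/7) = -121/305 + 2020/7 = 615253/2135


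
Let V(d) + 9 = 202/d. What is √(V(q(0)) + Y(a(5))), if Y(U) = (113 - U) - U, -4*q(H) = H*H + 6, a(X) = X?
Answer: I*√366/3 ≈ 6.377*I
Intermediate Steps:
q(H) = -3/2 - H²/4 (q(H) = -(H*H + 6)/4 = -(H² + 6)/4 = -(6 + H²)/4 = -3/2 - H²/4)
V(d) = -9 + 202/d
Y(U) = 113 - 2*U
√(V(q(0)) + Y(a(5))) = √((-9 + 202/(-3/2 - ¼*0²)) + (113 - 2*5)) = √((-9 + 202/(-3/2 - ¼*0)) + (113 - 10)) = √((-9 + 202/(-3/2 + 0)) + 103) = √((-9 + 202/(-3/2)) + 103) = √((-9 + 202*(-⅔)) + 103) = √((-9 - 404/3) + 103) = √(-431/3 + 103) = √(-122/3) = I*√366/3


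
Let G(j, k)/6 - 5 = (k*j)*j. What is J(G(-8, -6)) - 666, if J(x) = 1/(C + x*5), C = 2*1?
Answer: -7571089/11368 ≈ -666.00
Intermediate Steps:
C = 2
G(j, k) = 30 + 6*k*j² (G(j, k) = 30 + 6*((k*j)*j) = 30 + 6*((j*k)*j) = 30 + 6*(k*j²) = 30 + 6*k*j²)
J(x) = 1/(2 + 5*x) (J(x) = 1/(2 + x*5) = 1/(2 + 5*x))
J(G(-8, -6)) - 666 = 1/(2 + 5*(30 + 6*(-6)*(-8)²)) - 666 = 1/(2 + 5*(30 + 6*(-6)*64)) - 666 = 1/(2 + 5*(30 - 2304)) - 666 = 1/(2 + 5*(-2274)) - 666 = 1/(2 - 11370) - 666 = 1/(-11368) - 666 = -1/11368 - 666 = -7571089/11368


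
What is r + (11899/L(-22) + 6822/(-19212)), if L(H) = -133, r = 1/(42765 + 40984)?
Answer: -3203551163565/35665851634 ≈ -89.821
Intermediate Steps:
r = 1/83749 ≈ 1.1940e-5
r + (11899/L(-22) + 6822/(-19212)) = 1/83749 + (11899/(-133) + 6822/(-19212)) = 1/83749 + (11899*(-1/133) + 6822*(-1/19212)) = 1/83749 + (-11899/133 - 1137/3202) = 1/83749 - 38251819/425866 = -3203551163565/35665851634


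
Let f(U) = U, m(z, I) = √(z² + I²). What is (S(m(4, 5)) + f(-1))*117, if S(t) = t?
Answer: -117 + 117*√41 ≈ 632.17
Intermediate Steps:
m(z, I) = √(I² + z²)
(S(m(4, 5)) + f(-1))*117 = (√(5² + 4²) - 1)*117 = (√(25 + 16) - 1)*117 = (√41 - 1)*117 = (-1 + √41)*117 = -117 + 117*√41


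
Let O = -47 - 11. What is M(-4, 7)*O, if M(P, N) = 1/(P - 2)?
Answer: 29/3 ≈ 9.6667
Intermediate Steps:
M(P, N) = 1/(-2 + P)
O = -58
M(-4, 7)*O = -58/(-2 - 4) = -58/(-6) = -1/6*(-58) = 29/3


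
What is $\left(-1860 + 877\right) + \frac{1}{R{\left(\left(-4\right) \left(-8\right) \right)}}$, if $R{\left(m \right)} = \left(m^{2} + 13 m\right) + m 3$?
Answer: $- \frac{1509887}{1536} \approx -983.0$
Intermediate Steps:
$R{\left(m \right)} = m^{2} + 16 m$ ($R{\left(m \right)} = \left(m^{2} + 13 m\right) + 3 m = m^{2} + 16 m$)
$\left(-1860 + 877\right) + \frac{1}{R{\left(\left(-4\right) \left(-8\right) \right)}} = \left(-1860 + 877\right) + \frac{1}{\left(-4\right) \left(-8\right) \left(16 - -32\right)} = -983 + \frac{1}{32 \left(16 + 32\right)} = -983 + \frac{1}{32 \cdot 48} = -983 + \frac{1}{1536} = - \frac{1509887}{1536}$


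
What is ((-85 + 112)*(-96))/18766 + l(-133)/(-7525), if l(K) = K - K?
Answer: -1296/9383 ≈ -0.13812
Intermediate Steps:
l(K) = 0
((-85 + 112)*(-96))/18766 + l(-133)/(-7525) = ((-85 + 112)*(-96))/18766 + 0/(-7525) = (27*(-96))*(1/18766) + 0*(-1/7525) = -2592*1/18766 + 0 = -1296/9383 + 0 = -1296/9383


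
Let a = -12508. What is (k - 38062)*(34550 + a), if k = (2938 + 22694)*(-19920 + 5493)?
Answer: -8151813270892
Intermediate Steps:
k = -369792864 (k = 25632*(-14427) = -369792864)
(k - 38062)*(34550 + a) = (-369792864 - 38062)*(34550 - 12508) = -369830926*22042 = -8151813270892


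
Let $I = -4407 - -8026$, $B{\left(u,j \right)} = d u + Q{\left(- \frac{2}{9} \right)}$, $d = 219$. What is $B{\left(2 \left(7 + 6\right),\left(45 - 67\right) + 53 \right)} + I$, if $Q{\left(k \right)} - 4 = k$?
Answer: $\frac{83851}{9} \approx 9316.8$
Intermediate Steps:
$Q{\left(k \right)} = 4 + k$
$B{\left(u,j \right)} = \frac{34}{9} + 219 u$ ($B{\left(u,j \right)} = 219 u + \left(4 - \frac{2}{9}\right) = 219 u + \frac{34}{9} = \frac{34}{9} + 219 u$)
$I = 3619$ ($I = -4407 + 8026 = 3619$)
$B{\left(2 \left(7 + 6\right),\left(45 - 67\right) + 53 \right)} + I = \left(\frac{34}{9} + 219 \cdot 2 \left(7 + 6\right)\right) + 3619 = \left(\frac{34}{9} + 219 \cdot 2 \cdot 13\right) + 3619 = \left(\frac{34}{9} + 219 \cdot 26\right) + 3619 = \left(\frac{34}{9} + 5694\right) + 3619 = \frac{51280}{9} + 3619 = \frac{83851}{9}$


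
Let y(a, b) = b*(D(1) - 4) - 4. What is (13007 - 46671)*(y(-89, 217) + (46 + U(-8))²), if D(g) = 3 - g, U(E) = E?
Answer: -33865984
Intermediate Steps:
y(a, b) = -4 - 2*b (y(a, b) = b*((3 - 1*1) - 4) - 4 = b*((3 - 1) - 4) - 4 = b*(2 - 4) - 4 = b*(-2) - 4 = -2*b - 4 = -4 - 2*b)
(13007 - 46671)*(y(-89, 217) + (46 + U(-8))²) = (13007 - 46671)*((-4 - 2*217) + (46 - 8)²) = -33664*((-4 - 434) + 38²) = -33664*(-438 + 1444) = -33664*1006 = -33865984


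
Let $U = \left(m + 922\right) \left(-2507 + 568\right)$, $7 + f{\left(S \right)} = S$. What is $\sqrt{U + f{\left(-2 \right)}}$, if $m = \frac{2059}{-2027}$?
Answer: $\frac{2 i \sqrt{1834339380329}}{2027} \approx 1336.3 i$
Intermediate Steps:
$f{\left(S \right)} = -7 + S$
$m = - \frac{2059}{2027}$ ($m = 2059 \left(- \frac{1}{2027}\right) = - \frac{2059}{2027} \approx -1.0158$)
$U = - \frac{3619793065}{2027}$ ($U = \left(- \frac{2059}{2027} + 922\right) \left(-2507 + 568\right) = \frac{1866835}{2027} \left(-1939\right) = - \frac{3619793065}{2027} \approx -1.7858 \cdot 10^{6}$)
$\sqrt{U + f{\left(-2 \right)}} = \sqrt{- \frac{3619793065}{2027} - 9} = \sqrt{- \frac{3619811308}{2027}} = \frac{2 i \sqrt{1834339380329}}{2027}$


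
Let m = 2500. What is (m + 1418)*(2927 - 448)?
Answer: 9712722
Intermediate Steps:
(m + 1418)*(2927 - 448) = (2500 + 1418)*(2927 - 448) = 3918*2479 = 9712722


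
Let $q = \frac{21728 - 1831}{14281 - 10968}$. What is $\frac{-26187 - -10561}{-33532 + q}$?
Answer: $\frac{51768938}{111071619} \approx 0.46609$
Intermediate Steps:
$q = \frac{19897}{3313} \approx 6.0057$
$\frac{-26187 - -10561}{-33532 + q} = \frac{-26187 - -10561}{-33532 + \frac{19897}{3313}} = \frac{-26187 + \left(-13275 + 23836\right)}{- \frac{111071619}{3313}} = \left(-26187 + 10561\right) \left(- \frac{3313}{111071619}\right) = \left(-15626\right) \left(- \frac{3313}{111071619}\right) = \frac{51768938}{111071619}$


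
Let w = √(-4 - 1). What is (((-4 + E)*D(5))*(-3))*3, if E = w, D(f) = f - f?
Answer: 0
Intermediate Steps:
D(f) = 0
w = I*√5 (w = √(-5) = I*√5 ≈ 2.2361*I)
E = I*√5 ≈ 2.2361*I
(((-4 + E)*D(5))*(-3))*3 = (((-4 + I*√5)*0)*(-3))*3 = (0*(-3))*3 = 0*3 = 0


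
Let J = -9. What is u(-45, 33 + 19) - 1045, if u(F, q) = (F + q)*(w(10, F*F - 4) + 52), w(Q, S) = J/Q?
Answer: -6873/10 ≈ -687.30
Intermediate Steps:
w(Q, S) = -9/Q
u(F, q) = 511*F/10 + 511*q/10 (u(F, q) = (F + q)*(-9/10 + 52) = (F + q)*(511/10) = 511*F/10 + 511*q/10)
u(-45, 33 + 19) - 1045 = ((511/10)*(-45) + 511*(33 + 19)/10) - 1045 = (-4599/2 + (511/10)*52) - 1045 = (-4599/2 + 13286/5) - 1045 = 3577/10 - 1045 = -6873/10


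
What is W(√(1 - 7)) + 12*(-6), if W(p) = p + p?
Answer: -72 + 2*I*√6 ≈ -72.0 + 4.899*I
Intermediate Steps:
W(p) = 2*p
W(√(1 - 7)) + 12*(-6) = 2*√(1 - 7) + 12*(-6) = 2*√(-6) - 72 = 2*(I*√6) - 72 = 2*I*√6 - 72 = -72 + 2*I*√6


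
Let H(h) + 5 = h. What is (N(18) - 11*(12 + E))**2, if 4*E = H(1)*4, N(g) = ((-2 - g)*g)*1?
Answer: 200704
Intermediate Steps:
N(g) = g*(-2 - g) (N(g) = (g*(-2 - g))*1 = g*(-2 - g))
H(h) = -5 + h
E = -4 (E = ((-5 + 1)*4)/4 = (-4*4)/4 = (1/4)*(-16) = -4)
(N(18) - 11*(12 + E))**2 = (-1*18*(2 + 18) - 11*(12 - 4))**2 = (-1*18*20 - 11*8)**2 = (-360 - 88)**2 = (-448)**2 = 200704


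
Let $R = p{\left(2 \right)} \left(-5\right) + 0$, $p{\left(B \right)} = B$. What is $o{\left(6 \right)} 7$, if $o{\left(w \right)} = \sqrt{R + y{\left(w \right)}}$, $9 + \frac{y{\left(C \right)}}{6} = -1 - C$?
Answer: $7 i \sqrt{106} \approx 72.069 i$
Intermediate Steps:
$y{\left(C \right)} = -60 - 6 C$ ($y{\left(C \right)} = -54 + 6 \left(-1 - C\right) = -54 - \left(6 + 6 C\right) = -60 - 6 C$)
$R = -10$ ($R = 2 \left(-5\right) + 0 = -10 + 0 = -10$)
$o{\left(w \right)} = \sqrt{-70 - 6 w}$ ($o{\left(w \right)} = \sqrt{-10 - \left(60 + 6 w\right)} = \sqrt{-70 - 6 w}$)
$o{\left(6 \right)} 7 = \sqrt{-70 - 36} \cdot 7 = \sqrt{-106} \cdot 7 = i \sqrt{106} \cdot 7 = 7 i \sqrt{106}$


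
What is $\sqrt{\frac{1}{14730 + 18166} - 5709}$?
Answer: $\frac{i \sqrt{96530877182}}{4112} \approx 75.558 i$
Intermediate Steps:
$\sqrt{\frac{1}{14730 + 18166} - 5709} = \sqrt{\frac{1}{32896} - 5709} = \sqrt{- \frac{187803263}{32896}} = \frac{i \sqrt{96530877182}}{4112}$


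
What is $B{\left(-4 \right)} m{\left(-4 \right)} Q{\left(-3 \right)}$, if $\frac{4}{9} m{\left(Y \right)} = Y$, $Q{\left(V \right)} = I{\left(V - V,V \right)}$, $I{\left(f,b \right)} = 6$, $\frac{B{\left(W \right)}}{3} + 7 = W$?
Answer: $1782$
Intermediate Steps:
$B{\left(W \right)} = -21 + 3 W$
$Q{\left(V \right)} = 6$
$m{\left(Y \right)} = \frac{9 Y}{4}$
$B{\left(-4 \right)} m{\left(-4 \right)} Q{\left(-3 \right)} = \left(-21 + 3 \left(-4\right)\right) \frac{9}{4} \left(-4\right) 6 = \left(-21 - 12\right) \left(-9\right) 6 = \left(-33\right) \left(-9\right) 6 = 297 \cdot 6 = 1782$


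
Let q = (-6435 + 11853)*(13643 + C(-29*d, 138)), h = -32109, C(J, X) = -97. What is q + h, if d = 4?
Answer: 73360119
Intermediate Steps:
q = 73392228 (q = (-6435 + 11853)*(13643 - 97) = 5418*13546 = 73392228)
q + h = 73392228 - 32109 = 73360119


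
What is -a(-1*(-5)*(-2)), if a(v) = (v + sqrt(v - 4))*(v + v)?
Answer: -200 + 20*I*sqrt(14) ≈ -200.0 + 74.833*I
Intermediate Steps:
a(v) = 2*v*(v + sqrt(-4 + v)) (a(v) = (v + sqrt(-4 + v))*(2*v) = 2*v*(v + sqrt(-4 + v)))
-a(-1*(-5)*(-2)) = -2*-1*(-5)*(-2)*(-1*(-5)*(-2) + sqrt(-4 - 1*(-5)*(-2))) = -2*5*(-2)*(5*(-2) + sqrt(-4 + 5*(-2))) = -2*(-10)*(-10 + sqrt(-4 - 10)) = -2*(-10)*(-10 + sqrt(-14)) = -2*(-10)*(-10 + I*sqrt(14)) = -(200 - 20*I*sqrt(14)) = -200 + 20*I*sqrt(14)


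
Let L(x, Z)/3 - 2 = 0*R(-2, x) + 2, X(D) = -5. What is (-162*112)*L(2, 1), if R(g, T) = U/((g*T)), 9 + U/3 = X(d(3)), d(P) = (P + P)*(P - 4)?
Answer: -217728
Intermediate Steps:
d(P) = 2*P*(-4 + P) (d(P) = (2*P)*(-4 + P) = 2*P*(-4 + P))
U = -42 (U = -27 + 3*(-5) = -27 - 15 = -42)
R(g, T) = -42/(T*g) (R(g, T) = -42*1/(T*g) = -42/(T*g))
L(x, Z) = 12 (L(x, Z) = 6 + 3*(0*(-42/(x*(-2))) + 2) = 6 + 3*(0*(-42*(-½)/x) + 2) = 6 + 3*(0*(21/x) + 2) = 6 + 3*(0 + 2) = 6 + 3*2 = 6 + 6 = 12)
(-162*112)*L(2, 1) = -162*112*12 = -18144*12 = -217728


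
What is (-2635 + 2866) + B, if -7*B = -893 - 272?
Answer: 2782/7 ≈ 397.43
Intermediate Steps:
B = 1165/7 (B = -(-893 - 272)/7 = -⅐*(-1165) = 1165/7 ≈ 166.43)
(-2635 + 2866) + B = (-2635 + 2866) + 1165/7 = 231 + 1165/7 = 2782/7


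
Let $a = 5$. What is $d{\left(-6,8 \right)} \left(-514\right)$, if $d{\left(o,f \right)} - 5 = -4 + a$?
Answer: $-3084$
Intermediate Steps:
$d{\left(o,f \right)} = 6$ ($d{\left(o,f \right)} = 5 + \left(-4 + 5\right) = 5 + 1 = 6$)
$d{\left(-6,8 \right)} \left(-514\right) = 6 \left(-514\right) = -3084$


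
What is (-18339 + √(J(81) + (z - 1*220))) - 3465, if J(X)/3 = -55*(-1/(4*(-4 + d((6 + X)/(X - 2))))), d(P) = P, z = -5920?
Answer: -21804 + 5*I*√51637439/458 ≈ -21804.0 + 78.449*I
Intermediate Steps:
J(X) = -165/(16 - 4*(6 + X)/(-2 + X)) (J(X) = 3*(-55*(-1/(4*(-4 + (6 + X)/(X - 2))))) = 3*(-55*(-1/(4*(-4 + (6 + X)/(-2 + X))))) = 3*(-55/(16 - 4*(6 + X)/(-2 + X))) = -165/(16 - 4*(6 + X)/(-2 + X)))
(-18339 + √(J(81) + (z - 1*220))) - 3465 = (-18339 + √(165*(2 - 1*81)/(4*(-14 + 3*81)) + (-5920 - 1*220))) - 3465 = (-18339 + √(165*(2 - 81)/(4*(-14 + 243)) + (-5920 - 220))) - 3465 = (-18339 + √((165/4)*(-79)/229 - 6140)) - 3465 = (-18339 + √((165/4)*(1/229)*(-79) - 6140)) - 3465 = (-18339 + √(-13035/916 - 6140)) - 3465 = (-18339 + √(-5637275/916)) - 3465 = (-18339 + 5*I*√51637439/458) - 3465 = -21804 + 5*I*√51637439/458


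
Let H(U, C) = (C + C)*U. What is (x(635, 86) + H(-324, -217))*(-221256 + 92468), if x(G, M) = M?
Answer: -18120729176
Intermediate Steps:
H(U, C) = 2*C*U (H(U, C) = (2*C)*U = 2*C*U)
(x(635, 86) + H(-324, -217))*(-221256 + 92468) = (86 + 2*(-217)*(-324))*(-221256 + 92468) = (86 + 140616)*(-128788) = 140702*(-128788) = -18120729176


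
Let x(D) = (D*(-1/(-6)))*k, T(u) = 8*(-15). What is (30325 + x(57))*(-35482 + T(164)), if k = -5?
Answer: -1077939555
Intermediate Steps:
T(u) = -120
x(D) = -5*D/6 (x(D) = (D*(-1/(-6)))*(-5) = (D*(-1*(-1/6)))*(-5) = (D*(1/6))*(-5) = (D/6)*(-5) = -5*D/6)
(30325 + x(57))*(-35482 + T(164)) = (30325 - 5/6*57)*(-35482 - 120) = (30325 - 95/2)*(-35602) = (60555/2)*(-35602) = -1077939555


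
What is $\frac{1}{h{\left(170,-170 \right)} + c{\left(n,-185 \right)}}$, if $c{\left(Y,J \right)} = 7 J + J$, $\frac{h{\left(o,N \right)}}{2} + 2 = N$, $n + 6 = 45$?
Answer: $- \frac{1}{1824} \approx -0.00054825$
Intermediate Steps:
$n = 39$ ($n = -6 + 45 = 39$)
$h{\left(o,N \right)} = -4 + 2 N$
$c{\left(Y,J \right)} = 8 J$
$\frac{1}{h{\left(170,-170 \right)} + c{\left(n,-185 \right)}} = \frac{1}{\left(-4 + 2 \left(-170\right)\right) + 8 \left(-185\right)} = \frac{1}{\left(-4 - 340\right) - 1480} = \frac{1}{-344 - 1480} = \frac{1}{-1824} = - \frac{1}{1824}$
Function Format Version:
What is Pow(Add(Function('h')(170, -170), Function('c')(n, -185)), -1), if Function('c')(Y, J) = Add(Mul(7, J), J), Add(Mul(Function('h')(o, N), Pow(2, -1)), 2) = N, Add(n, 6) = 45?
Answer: Rational(-1, 1824) ≈ -0.00054825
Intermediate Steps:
n = 39 (n = Add(-6, 45) = 39)
Function('h')(o, N) = Add(-4, Mul(2, N))
Function('c')(Y, J) = Mul(8, J)
Pow(Add(Function('h')(170, -170), Function('c')(n, -185)), -1) = Pow(Add(Add(-4, Mul(2, -170)), Mul(8, -185)), -1) = Pow(Add(Add(-4, -340), -1480), -1) = Pow(Add(-344, -1480), -1) = Pow(-1824, -1) = Rational(-1, 1824)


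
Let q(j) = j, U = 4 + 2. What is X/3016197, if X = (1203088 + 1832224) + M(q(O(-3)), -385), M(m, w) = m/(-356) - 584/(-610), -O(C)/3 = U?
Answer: 164787143201/163749335130 ≈ 1.0063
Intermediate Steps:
U = 6
O(C) = -18 (O(C) = -3*6 = -18)
M(m, w) = 292/305 - m/356 (M(m, w) = m*(-1/356) - 584*(-1/610) = -m/356 + 292/305 = 292/305 - m/356)
X = 164787143201/54290 (X = (1203088 + 1832224) + (292/305 - 1/356*(-18)) = 3035312 + (292/305 + 9/178) = 3035312 + 54721/54290 = 164787143201/54290 ≈ 3.0353e+6)
X/3016197 = (164787143201/54290)/3016197 = (164787143201/54290)*(1/3016197) = 164787143201/163749335130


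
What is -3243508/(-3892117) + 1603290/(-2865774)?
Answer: 509161438377/1858987950593 ≈ 0.27389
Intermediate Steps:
-3243508/(-3892117) + 1603290/(-2865774) = -3243508*(-1/3892117) + 1603290*(-1/2865774) = 3243508/3892117 - 267215/477629 = 509161438377/1858987950593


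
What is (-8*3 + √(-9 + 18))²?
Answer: 441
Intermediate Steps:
(-8*3 + √(-9 + 18))² = (-1*24 + √9)² = (-24 + 3)² = (-21)² = 441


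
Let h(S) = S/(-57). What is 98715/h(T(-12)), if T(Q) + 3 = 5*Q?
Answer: 625195/7 ≈ 89314.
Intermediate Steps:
T(Q) = -3 + 5*Q
h(S) = -S/57 (h(S) = S*(-1/57) = -S/57)
98715/h(T(-12)) = 98715/((-(-3 + 5*(-12))/57)) = 98715/((-(-3 - 60)/57)) = 98715/((-1/57*(-63))) = 98715/(21/19) = 98715*(19/21) = 625195/7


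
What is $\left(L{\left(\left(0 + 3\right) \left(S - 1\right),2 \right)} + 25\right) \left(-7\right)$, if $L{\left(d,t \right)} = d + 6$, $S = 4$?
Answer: $-280$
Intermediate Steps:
$L{\left(d,t \right)} = 6 + d$
$\left(L{\left(\left(0 + 3\right) \left(S - 1\right),2 \right)} + 25\right) \left(-7\right) = \left(\left(6 + \left(0 + 3\right) \left(4 - 1\right)\right) + 25\right) \left(-7\right) = \left(\left(6 + 3 \cdot 3\right) + 25\right) \left(-7\right) = \left(\left(6 + 9\right) + 25\right) \left(-7\right) = \left(15 + 25\right) \left(-7\right) = 40 \left(-7\right) = -280$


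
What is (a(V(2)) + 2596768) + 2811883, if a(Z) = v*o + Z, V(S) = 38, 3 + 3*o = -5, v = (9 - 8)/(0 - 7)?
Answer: 113582477/21 ≈ 5.4087e+6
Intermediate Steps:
v = -1/7 (v = 1/(-7) = 1*(-1/7) = -1/7 ≈ -0.14286)
o = -8/3 (o = -1 + (1/3)*(-5) = -1 - 5/3 = -8/3 ≈ -2.6667)
a(Z) = 8/21 + Z (a(Z) = -1/7*(-8/3) + Z = 8/21 + Z)
(a(V(2)) + 2596768) + 2811883 = ((8/21 + 38) + 2596768) + 2811883 = (806/21 + 2596768) + 2811883 = 54532934/21 + 2811883 = 113582477/21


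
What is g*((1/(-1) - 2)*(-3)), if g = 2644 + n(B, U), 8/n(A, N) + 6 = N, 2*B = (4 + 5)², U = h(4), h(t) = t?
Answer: 23760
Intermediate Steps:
U = 4
B = 81/2 (B = (4 + 5)²/2 = (½)*9² = (½)*81 = 81/2 ≈ 40.500)
n(A, N) = 8/(-6 + N)
g = 2640 (g = 2644 + 8/(-6 + 4) = 2644 + 8/(-2) = 2644 + 8*(-½) = 2644 - 4 = 2640)
g*((1/(-1) - 2)*(-3)) = 2640*((1/(-1) - 2)*(-3)) = 2640*((-1 - 2)*(-3)) = 2640*(-3*(-3)) = 2640*9 = 23760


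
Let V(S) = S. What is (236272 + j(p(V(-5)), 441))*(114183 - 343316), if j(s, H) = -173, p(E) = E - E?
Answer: -54098072167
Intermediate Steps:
p(E) = 0
(236272 + j(p(V(-5)), 441))*(114183 - 343316) = (236272 - 173)*(114183 - 343316) = 236099*(-229133) = -54098072167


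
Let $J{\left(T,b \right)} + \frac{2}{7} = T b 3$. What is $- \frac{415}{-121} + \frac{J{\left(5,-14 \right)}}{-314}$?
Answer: $\frac{545141}{132979} \approx 4.0994$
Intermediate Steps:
$J{\left(T,b \right)} = - \frac{2}{7} + 3 T b$ ($J{\left(T,b \right)} = - \frac{2}{7} + T b 3 = - \frac{2}{7} + 3 T b$)
$- \frac{415}{-121} + \frac{J{\left(5,-14 \right)}}{-314} = - \frac{415}{-121} + \frac{- \frac{2}{7} + 3 \cdot 5 \left(-14\right)}{-314} = \left(-415\right) \left(- \frac{1}{121}\right) + \left(- \frac{2}{7} - 210\right) \left(- \frac{1}{314}\right) = \frac{415}{121} - - \frac{736}{1099} = \frac{415}{121} + \frac{736}{1099} = \frac{545141}{132979}$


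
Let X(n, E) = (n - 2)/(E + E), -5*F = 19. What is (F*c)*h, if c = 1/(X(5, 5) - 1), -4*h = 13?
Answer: -247/14 ≈ -17.643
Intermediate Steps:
h = -13/4 (h = -1/4*13 = -13/4 ≈ -3.2500)
F = -19/5 (F = -1/5*19 = -19/5 ≈ -3.8000)
X(n, E) = (-2 + n)/(2*E) (X(n, E) = (-2 + n)/((2*E)) = (-2 + n)*(1/(2*E)) = (-2 + n)/(2*E))
c = -10/7 (c = 1/((1/2)*(-2 + 5)/5 - 1) = 1/((1/2)*(1/5)*3 - 1) = 1/(3/10 - 1) = 1/(-7/10) = -10/7 ≈ -1.4286)
(F*c)*h = -19/5*(-10/7)*(-13/4) = (38/7)*(-13/4) = -247/14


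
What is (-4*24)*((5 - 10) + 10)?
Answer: -480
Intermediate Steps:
(-4*24)*((5 - 10) + 10) = -96*(-5 + 10) = -96*5 = -480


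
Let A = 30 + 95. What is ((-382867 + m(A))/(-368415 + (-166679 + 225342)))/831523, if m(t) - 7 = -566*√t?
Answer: 95715/64391478074 + 1415*√5/128782956148 ≈ 1.5110e-6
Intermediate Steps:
A = 125
m(t) = 7 - 566*√t
((-382867 + m(A))/(-368415 + (-166679 + 225342)))/831523 = ((-382867 + (7 - 2830*√5))/(-368415 + (-166679 + 225342)))/831523 = ((-382867 + (7 - 2830*√5))/(-368415 + 58663))*(1/831523) = ((-382867 + (7 - 2830*√5))/(-309752))*(1/831523) = ((-382860 - 2830*√5)*(-1/309752))*(1/831523) = (95715/77438 + 1415*√5/154876)*(1/831523) = 95715/64391478074 + 1415*√5/128782956148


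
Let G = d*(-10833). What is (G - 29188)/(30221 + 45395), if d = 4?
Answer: -9065/9452 ≈ -0.95906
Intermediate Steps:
G = -43332 (G = 4*(-10833) = -43332)
(G - 29188)/(30221 + 45395) = (-43332 - 29188)/(30221 + 45395) = -72520/75616 = -72520*1/75616 = -9065/9452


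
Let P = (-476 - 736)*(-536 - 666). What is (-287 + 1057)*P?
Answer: 1121754480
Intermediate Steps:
P = 1456824 (P = -1212*(-1202) = 1456824)
(-287 + 1057)*P = (-287 + 1057)*1456824 = 770*1456824 = 1121754480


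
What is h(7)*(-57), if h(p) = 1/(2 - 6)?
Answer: 57/4 ≈ 14.250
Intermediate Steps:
h(p) = -¼ (h(p) = 1/(-4) = -¼)
h(7)*(-57) = -¼*(-57) = 57/4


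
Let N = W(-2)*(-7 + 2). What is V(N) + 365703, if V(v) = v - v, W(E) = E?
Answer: 365703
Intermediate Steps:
N = 10 (N = -2*(-7 + 2) = -2*(-5) = 10)
V(v) = 0
V(N) + 365703 = 0 + 365703 = 365703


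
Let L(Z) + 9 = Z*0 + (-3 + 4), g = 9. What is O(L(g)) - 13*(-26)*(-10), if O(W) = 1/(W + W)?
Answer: -54081/16 ≈ -3380.1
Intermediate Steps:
L(Z) = -8 (L(Z) = -9 + (Z*0 + (-3 + 4)) = -9 + (0 + 1) = -9 + 1 = -8)
O(W) = 1/(2*W)
O(L(g)) - 13*(-26)*(-10) = (1/2)/(-8) - 13*(-26)*(-10) = (1/2)*(-1/8) - (-338)*(-10) = -1/16 - 1*3380 = -1/16 - 3380 = -54081/16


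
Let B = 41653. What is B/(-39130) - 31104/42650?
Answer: -299359997/166889450 ≈ -1.7938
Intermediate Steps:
B/(-39130) - 31104/42650 = 41653/(-39130) - 31104/42650 = 41653*(-1/39130) - 31104*1/42650 = -41653/39130 - 15552/21325 = -299359997/166889450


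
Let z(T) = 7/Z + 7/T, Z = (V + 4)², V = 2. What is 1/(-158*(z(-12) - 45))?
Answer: 9/64543 ≈ 0.00013944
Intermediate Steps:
Z = 36 (Z = (2 + 4)² = 6² = 36)
z(T) = 7/36 + 7/T
1/(-158*(z(-12) - 45)) = 1/(-158*((7/36 + 7/(-12)) - 45)) = 1/(-158*((7/36 + 7*(-1/12)) - 45)) = 1/(-158*((7/36 - 7/12) - 45)) = 1/(-158*(-7/18 - 45)) = 1/(-158*(-817/18)) = 1/(64543/9) = 9/64543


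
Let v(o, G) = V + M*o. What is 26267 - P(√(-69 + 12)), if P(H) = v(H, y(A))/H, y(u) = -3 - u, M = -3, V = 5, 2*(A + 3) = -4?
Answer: 26270 + 5*I*√57/57 ≈ 26270.0 + 0.66227*I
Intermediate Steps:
A = -5 (A = -3 + (½)*(-4) = -3 - 2 = -5)
v(o, G) = 5 - 3*o
P(H) = (5 - 3*H)/H
26267 - P(√(-69 + 12)) = 26267 - (-3 + 5/(√(-69 + 12))) = 26267 - (-3 + 5/(√(-57))) = 26267 - (-3 + 5/((I*√57))) = 26267 - (-3 + 5*(-I*√57/57)) = 26267 - (-3 - 5*I*√57/57) = 26267 + (3 + 5*I*√57/57) = 26270 + 5*I*√57/57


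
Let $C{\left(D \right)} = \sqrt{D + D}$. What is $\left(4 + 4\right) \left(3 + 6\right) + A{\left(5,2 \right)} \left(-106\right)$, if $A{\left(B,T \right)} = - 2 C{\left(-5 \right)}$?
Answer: $72 + 212 i \sqrt{10} \approx 72.0 + 670.4 i$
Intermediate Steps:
$C{\left(D \right)} = \sqrt{2} \sqrt{D}$ ($C{\left(D \right)} = \sqrt{2 D} = \sqrt{2} \sqrt{D}$)
$A{\left(B,T \right)} = - 2 i \sqrt{10}$ ($A{\left(B,T \right)} = - 2 \sqrt{2} \sqrt{-5} = - 2 \sqrt{2} i \sqrt{5} = - 2 i \sqrt{10}$)
$\left(4 + 4\right) \left(3 + 6\right) + A{\left(5,2 \right)} \left(-106\right) = \left(4 + 4\right) \left(3 + 6\right) + - 2 i \sqrt{10} \left(-106\right) = 8 \cdot 9 + 212 i \sqrt{10} = 72 + 212 i \sqrt{10}$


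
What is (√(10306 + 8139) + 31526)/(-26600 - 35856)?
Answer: -15763/31228 - √18445/62456 ≈ -0.50695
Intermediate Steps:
(√(10306 + 8139) + 31526)/(-26600 - 35856) = (√18445 + 31526)/(-62456) = (31526 + √18445)*(-1/62456) = -15763/31228 - √18445/62456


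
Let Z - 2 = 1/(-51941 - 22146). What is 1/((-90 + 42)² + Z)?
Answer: 74087/170844621 ≈ 0.00043365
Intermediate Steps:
Z = 148173/74087 (Z = 2 + 1/(-51941 - 22146) = 2 + 1/(-74087) = 2 - 1/74087 = 148173/74087 ≈ 2.0000)
1/((-90 + 42)² + Z) = 1/((-90 + 42)² + 148173/74087) = 1/((-48)² + 148173/74087) = 1/(2304 + 148173/74087) = 1/(170844621/74087) = 74087/170844621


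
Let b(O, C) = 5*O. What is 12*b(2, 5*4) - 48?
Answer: 72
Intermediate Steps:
12*b(2, 5*4) - 48 = 12*(5*2) - 48 = 12*10 - 48 = 120 - 48 = 72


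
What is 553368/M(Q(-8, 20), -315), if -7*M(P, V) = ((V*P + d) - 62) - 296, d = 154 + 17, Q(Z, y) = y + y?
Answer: 3873576/12787 ≈ 302.93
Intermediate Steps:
Q(Z, y) = 2*y
d = 171
M(P, V) = 187/7 - P*V/7 (M(P, V) = -(((V*P + 171) - 62) - 296)/7 = -(((P*V + 171) - 62) - 296)/7 = -(((171 + P*V) - 62) - 296)/7 = -((109 + P*V) - 296)/7 = -(-187 + P*V)/7 = 187/7 - P*V/7)
553368/M(Q(-8, 20), -315) = 553368/(187/7 - ⅐*2*20*(-315)) = 553368/(187/7 - ⅐*40*(-315)) = 553368/(187/7 + 1800) = 553368/(12787/7) = 553368*(7/12787) = 3873576/12787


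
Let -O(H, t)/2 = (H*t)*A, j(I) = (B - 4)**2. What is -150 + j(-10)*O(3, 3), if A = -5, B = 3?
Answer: -60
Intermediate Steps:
j(I) = 1 (j(I) = (3 - 4)**2 = (-1)**2 = 1)
O(H, t) = 10*H*t (O(H, t) = -2*H*t*(-5) = -(-10)*H*t = 10*H*t)
-150 + j(-10)*O(3, 3) = -150 + 1*(10*3*3) = -150 + 1*90 = -150 + 90 = -60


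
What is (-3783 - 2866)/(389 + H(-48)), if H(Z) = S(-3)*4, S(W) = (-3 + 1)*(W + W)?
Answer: -6649/437 ≈ -15.215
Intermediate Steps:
S(W) = -4*W
H(Z) = 48 (H(Z) = -4*(-3)*4 = 12*4 = 48)
(-3783 - 2866)/(389 + H(-48)) = (-3783 - 2866)/(389 + 48) = -6649/437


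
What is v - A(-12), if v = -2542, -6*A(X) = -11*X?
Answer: -2520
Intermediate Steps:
A(X) = 11*X/6 (A(X) = -(-11)*X/6 = 11*X/6)
v - A(-12) = -2542 - 11*(-12)/6 = -2542 - 1*(-22) = -2542 + 22 = -2520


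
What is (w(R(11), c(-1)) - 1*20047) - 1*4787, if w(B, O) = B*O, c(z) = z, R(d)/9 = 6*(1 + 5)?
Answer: -25158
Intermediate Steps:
R(d) = 324 (R(d) = 9*(6*(1 + 5)) = 9*(6*6) = 9*36 = 324)
(w(R(11), c(-1)) - 1*20047) - 1*4787 = (324*(-1) - 1*20047) - 1*4787 = (-324 - 20047) - 4787 = -20371 - 4787 = -25158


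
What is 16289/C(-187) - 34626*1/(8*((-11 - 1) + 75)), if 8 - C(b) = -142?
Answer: 83771/2100 ≈ 39.891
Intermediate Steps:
C(b) = 150 (C(b) = 8 - 1*(-142) = 8 + 142 = 150)
16289/C(-187) - 34626*1/(8*((-11 - 1) + 75)) = 16289/150 - 34626*1/(8*((-11 - 1) + 75)) = 16289*(1/150) - 34626*1/(8*(-12 + 75)) = 16289/150 - 34626/(8*63) = 16289/150 - 34626/504 = 16289/150 - 34626*1/504 = 16289/150 - 5771/84 = 83771/2100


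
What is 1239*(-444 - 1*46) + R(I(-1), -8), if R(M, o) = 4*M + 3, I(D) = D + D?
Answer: -607115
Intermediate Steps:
I(D) = 2*D
R(M, o) = 3 + 4*M
1239*(-444 - 1*46) + R(I(-1), -8) = 1239*(-444 - 1*46) + (3 + 4*(2*(-1))) = 1239*(-444 - 46) + (3 + 4*(-2)) = 1239*(-490) + (3 - 8) = -607110 - 5 = -607115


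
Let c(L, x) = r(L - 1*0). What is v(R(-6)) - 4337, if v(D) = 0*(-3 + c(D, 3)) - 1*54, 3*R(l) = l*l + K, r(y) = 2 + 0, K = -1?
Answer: -4391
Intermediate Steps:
r(y) = 2
c(L, x) = 2
R(l) = -1/3 + l**2/3 (R(l) = (l*l - 1)/3 = (l**2 - 1)/3 = (-1 + l**2)/3 = -1/3 + l**2/3)
v(D) = -54 (v(D) = 0*(-3 + 2) - 1*54 = 0*(-1) - 54 = 0 - 54 = -54)
v(R(-6)) - 4337 = -54 - 4337 = -4391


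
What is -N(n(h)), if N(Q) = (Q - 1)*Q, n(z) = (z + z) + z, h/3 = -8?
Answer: -5256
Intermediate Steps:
h = -24 (h = 3*(-8) = -24)
n(z) = 3*z (n(z) = 2*z + z = 3*z)
N(Q) = Q*(-1 + Q) (N(Q) = (-1 + Q)*Q = Q*(-1 + Q))
-N(n(h)) = -3*(-24)*(-1 + 3*(-24)) = -(-72)*(-1 - 72) = -(-72)*(-73) = -1*5256 = -5256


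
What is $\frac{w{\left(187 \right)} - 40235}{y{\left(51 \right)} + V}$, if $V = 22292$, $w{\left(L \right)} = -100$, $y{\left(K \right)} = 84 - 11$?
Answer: $- \frac{2689}{1491} \approx -1.8035$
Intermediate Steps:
$y{\left(K \right)} = 73$
$\frac{w{\left(187 \right)} - 40235}{y{\left(51 \right)} + V} = \frac{-100 - 40235}{73 + 22292} = - \frac{40335}{22365} = \left(-40335\right) \frac{1}{22365} = - \frac{2689}{1491}$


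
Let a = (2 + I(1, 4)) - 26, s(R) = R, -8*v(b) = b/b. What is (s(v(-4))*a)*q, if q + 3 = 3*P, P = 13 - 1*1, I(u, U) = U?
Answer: 165/2 ≈ 82.500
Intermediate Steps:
P = 12 (P = 13 - 1 = 12)
v(b) = -1/8 (v(b) = -b/(8*b) = -1/8*1 = -1/8)
a = -20 (a = (2 + 4) - 26 = 6 - 26 = -20)
q = 33 (q = -3 + 3*12 = -3 + 36 = 33)
(s(v(-4))*a)*q = -1/8*(-20)*33 = (5/2)*33 = 165/2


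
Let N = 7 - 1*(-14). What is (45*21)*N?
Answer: 19845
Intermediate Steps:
N = 21 (N = 7 + 14 = 21)
(45*21)*N = (45*21)*21 = 945*21 = 19845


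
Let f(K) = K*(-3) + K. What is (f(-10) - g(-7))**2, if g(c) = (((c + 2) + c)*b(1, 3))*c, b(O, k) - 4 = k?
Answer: 322624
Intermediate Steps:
b(O, k) = 4 + k
f(K) = -2*K (f(K) = -3*K + K = -2*K)
g(c) = c*(14 + 14*c) (g(c) = (((c + 2) + c)*(4 + 3))*c = (((2 + c) + c)*7)*c = ((2 + 2*c)*7)*c = (14 + 14*c)*c = c*(14 + 14*c))
(f(-10) - g(-7))**2 = (-2*(-10) - 14*(-7)*(1 - 7))**2 = (20 - 14*(-7)*(-6))**2 = (20 - 1*588)**2 = (20 - 588)**2 = (-568)**2 = 322624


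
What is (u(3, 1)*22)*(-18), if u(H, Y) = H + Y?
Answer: -1584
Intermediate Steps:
(u(3, 1)*22)*(-18) = ((3 + 1)*22)*(-18) = (4*22)*(-18) = 88*(-18) = -1584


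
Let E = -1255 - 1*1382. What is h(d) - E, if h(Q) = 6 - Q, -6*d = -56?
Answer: 7901/3 ≈ 2633.7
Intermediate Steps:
E = -2637 (E = -1255 - 1382 = -2637)
d = 28/3 (d = -1/6*(-56) = 28/3 ≈ 9.3333)
h(d) - E = (6 - 1*28/3) - 1*(-2637) = (6 - 28/3) + 2637 = -10/3 + 2637 = 7901/3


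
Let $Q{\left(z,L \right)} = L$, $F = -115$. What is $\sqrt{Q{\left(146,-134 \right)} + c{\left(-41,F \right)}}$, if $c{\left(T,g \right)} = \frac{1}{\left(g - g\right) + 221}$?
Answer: $\frac{i \sqrt{6544473}}{221} \approx 11.576 i$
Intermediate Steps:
$c{\left(T,g \right)} = \frac{1}{221}$ ($c{\left(T,g \right)} = \frac{1}{0 + 221} = \frac{1}{221}$)
$\sqrt{Q{\left(146,-134 \right)} + c{\left(-41,F \right)}} = \sqrt{-134 + \frac{1}{221}} = \sqrt{- \frac{29613}{221}} = \frac{i \sqrt{6544473}}{221}$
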